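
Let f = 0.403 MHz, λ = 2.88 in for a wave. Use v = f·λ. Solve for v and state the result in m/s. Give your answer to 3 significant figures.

29500 m/s

Directly: v = fλ.
f = 0.403 MHz = 4.030×10^5 Hz; λ = 2.88 in = 0.07315 m.
v = 29480 m/s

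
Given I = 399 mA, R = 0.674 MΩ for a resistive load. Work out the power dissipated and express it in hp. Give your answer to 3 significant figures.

144 hp

P is given directly by: P = I²R.
I = 399 mA = 0.3990 A; R = 0.674 MΩ = 6.740×10^5 Ω.
P = 1.073×10^5 W
1.073×10^5 W × (1 hp / 745.7 W) = 143.9 hp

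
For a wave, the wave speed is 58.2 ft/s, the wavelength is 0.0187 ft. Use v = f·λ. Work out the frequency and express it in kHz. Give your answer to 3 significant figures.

3.11 kHz

Solving v = f·λ for f: f = v/λ.
v = 58.2 ft/s = 17.74 m/s; λ = 0.0187 ft = 0.005700 m.
f = 3112 Hz
3112 Hz × (1 kHz / 1000 Hz) = 3.112 kHz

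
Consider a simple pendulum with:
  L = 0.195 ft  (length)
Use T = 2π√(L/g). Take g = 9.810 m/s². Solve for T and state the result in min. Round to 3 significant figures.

T is given directly by: T = 2π√(L/g).
L = 0.195 ft = 0.05944 m; g = 9.810 m/s².
T = 0.4891 s
0.4891 s × (1 min / 60.00 s) = 0.008151 min

0.00815 min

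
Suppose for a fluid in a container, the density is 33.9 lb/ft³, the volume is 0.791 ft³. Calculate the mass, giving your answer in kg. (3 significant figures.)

12.2 kg

Rearranging: m = ρV.
ρ = 33.9 lb/ft³ = 543.0 kg/m³; V = 0.791 ft³ = 0.02240 m³.
m = 12.16 kg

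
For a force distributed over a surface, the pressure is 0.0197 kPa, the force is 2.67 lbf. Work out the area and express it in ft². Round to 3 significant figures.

6.49 ft²

Solving P = F/A for A: A = F/P.
P = 0.0197 kPa = 19.70 Pa; F = 2.67 lbf = 11.88 N.
A = 0.6029 m²
0.6029 m² × (1 ft² / 0.09290 m²) = 6.489 ft²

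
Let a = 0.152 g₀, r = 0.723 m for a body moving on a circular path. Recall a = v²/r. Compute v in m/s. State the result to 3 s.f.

Solving a = v²/r for v: v = √(a·r).
a = 0.152 g₀ = 1.491 m/s²; r = 0.723 m.
v = 1.038 m/s

1.04 m/s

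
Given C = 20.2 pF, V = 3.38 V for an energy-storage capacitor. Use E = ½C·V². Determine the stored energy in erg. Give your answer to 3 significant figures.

0.00115 erg

E is given directly by: E = ½CV².
C = 20.2 pF = 2.020×10^-11 F; V = 3.38 V.
E = 1.154×10^-10 J
1.154×10^-10 J × (1 erg / 1.000×10^-7 J) = 0.001154 erg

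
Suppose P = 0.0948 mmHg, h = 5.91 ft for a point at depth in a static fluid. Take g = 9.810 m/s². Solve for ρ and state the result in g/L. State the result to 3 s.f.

0.715 g/L

Solving P = ρ·g·h for ρ: ρ = P/(g·h).
P = 0.0948 mmHg = 12.64 Pa; h = 5.91 ft = 1.801 m; g = 9.810 m/s².
ρ = 0.7152 kg/m³
Since 1 g/L = 1 kg/m³, 0.7152 g/L.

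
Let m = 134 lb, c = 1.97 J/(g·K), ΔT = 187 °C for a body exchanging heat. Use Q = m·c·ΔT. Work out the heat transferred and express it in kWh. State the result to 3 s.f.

6.22 kWh

Directly: Q = mcΔT.
m = 134 lb = 60.78 kg; c = 1.97 J/(g·K) = 1970 J/(kg·K); ΔT = 187 °C = 187.0 K.
Q = 2.239×10^7 J  (the unit combination reduces to kg·m²/s² = J)
2.239×10^7 J × (1 kWh / 3.600×10^6 J) = 6.220 kWh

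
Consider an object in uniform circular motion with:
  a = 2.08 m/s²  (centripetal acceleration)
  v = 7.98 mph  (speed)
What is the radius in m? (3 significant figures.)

Solving a = v²/r for r: r = v²/a.
a = 2.08 m/s²; v = 7.98 mph = 3.567 m/s.
r = 6.118 m

6.12 m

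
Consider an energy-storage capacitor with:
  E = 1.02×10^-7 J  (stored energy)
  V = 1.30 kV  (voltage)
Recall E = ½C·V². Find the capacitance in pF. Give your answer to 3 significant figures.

0.121 pF

Solving E = ½C·V² for C: C = 2E/V².
E = 1.02×10^-7 J; V = 1.30 kV = 1300 V.
C = 1.207×10^-13 F
1.207×10^-13 F × (1 pF / 1.000×10^-12 F) = 0.1207 pF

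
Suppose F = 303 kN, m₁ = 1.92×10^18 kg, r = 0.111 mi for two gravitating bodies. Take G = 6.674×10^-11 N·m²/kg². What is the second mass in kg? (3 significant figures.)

From Newton's law of gravitation: m₂ = F·r²/(G·m₁).
F = 303 kN = 3.030×10^5 N; m₁ = 1.92×10^18 kg; r = 0.111 mi = 178.6 m; G = 6.674×10^-11 N·m²/kg².
m₂ = 75.46 kg

75.5 kg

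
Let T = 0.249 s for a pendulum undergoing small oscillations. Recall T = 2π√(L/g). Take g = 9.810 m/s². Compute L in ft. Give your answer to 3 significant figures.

0.0505 ft

Rearranging: L = g·(T/2π)².
T = 0.249 s; g = 9.810 m/s².
L = 0.01541 m
0.01541 m × (1 ft / 0.3048 m) = 0.05055 ft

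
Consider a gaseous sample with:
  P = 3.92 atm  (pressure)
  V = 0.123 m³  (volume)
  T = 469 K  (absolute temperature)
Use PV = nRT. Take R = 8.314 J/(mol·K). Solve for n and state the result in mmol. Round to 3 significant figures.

12500 mmol

From the ideal-gas law: n = PV/(RT).
P = 3.92 atm = 3.972×10^5 Pa; V = 0.123 m³; T = 469 K; R = 8.314 J/(mol·K).
n = 12.53 mol
12.53 mol × (1 mmol / 0.001000 mol) = 12529 mmol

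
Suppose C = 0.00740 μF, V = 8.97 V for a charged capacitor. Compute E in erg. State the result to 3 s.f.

Directly: E = ½CV².
C = 0.00740 μF = 7.400×10^-9 F; V = 8.97 V.
E = 2.977×10^-7 J  (the unit combination reduces to kg·m²/s² = J)
2.977×10^-7 J × (1 erg / 1.000×10^-7 J) = 2.977 erg

2.98 erg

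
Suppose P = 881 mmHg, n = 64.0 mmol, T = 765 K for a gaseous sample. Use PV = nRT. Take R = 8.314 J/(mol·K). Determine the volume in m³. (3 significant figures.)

Rearranging PV = nRT for V: V = nRT/P.
P = 881 mmHg = 1.175×10^5 Pa; n = 64.0 mmol = 0.06400 mol; T = 765 K; R = 8.314 J/(mol·K).
V = 0.003466 m³

0.00347 m³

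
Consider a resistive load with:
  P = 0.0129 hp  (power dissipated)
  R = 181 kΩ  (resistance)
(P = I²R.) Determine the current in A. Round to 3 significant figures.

0.00729 A

Rearranging P = I²R for I: I = √(P/R).
P = 0.0129 hp = 9.620 W; R = 181 kΩ = 1.810×10^5 Ω.
I = 0.007290 A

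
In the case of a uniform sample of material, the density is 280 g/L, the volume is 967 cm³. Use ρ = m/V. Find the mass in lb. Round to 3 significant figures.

0.597 lb

Solving ρ = m/V for m: m = ρV.
ρ = 280 g/L = 280.0 kg/m³; V = 967 cm³ = 9.670×10^-4 m³.
m = 0.2708 kg
0.2708 kg × (1 lb / 0.4536 kg) = 0.5969 lb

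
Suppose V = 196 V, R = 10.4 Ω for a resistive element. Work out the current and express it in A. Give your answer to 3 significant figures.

Rearranging: I = V/R.
V = 196 V; R = 10.4 Ω.
I = 18.85 A

18.8 A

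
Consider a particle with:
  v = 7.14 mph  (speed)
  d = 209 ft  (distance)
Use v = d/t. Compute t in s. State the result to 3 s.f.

Solving v = d/t for t: t = d/v.
v = 7.14 mph = 3.192 m/s; d = 209 ft = 63.70 m.
t = 19.96 s

20.0 s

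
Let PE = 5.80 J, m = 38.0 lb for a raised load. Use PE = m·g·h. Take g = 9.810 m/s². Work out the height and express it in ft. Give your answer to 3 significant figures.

0.113 ft

Solving PE = m·g·h for h: h = PE/(m·g).
PE = 5.80 J; m = 38.0 lb = 17.24 kg; g = 9.810 m/s².
h = 0.03430 m
0.03430 m × (1 ft / 0.3048 m) = 0.1125 ft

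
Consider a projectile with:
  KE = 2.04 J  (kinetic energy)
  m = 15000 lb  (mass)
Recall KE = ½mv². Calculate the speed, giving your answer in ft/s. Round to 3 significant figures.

Rearranging: v = √(2·KE/m).
KE = 2.04 J; m = 15000 lb = 6804 kg.
v = 0.02449 m/s
0.02449 m/s × (1 ft/s / 0.3048 m/s) = 0.08034 ft/s

0.0803 ft/s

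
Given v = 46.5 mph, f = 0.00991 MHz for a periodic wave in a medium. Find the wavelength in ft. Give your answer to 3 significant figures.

Solving v = f·λ for λ: λ = v/f.
v = 46.5 mph = 20.79 m/s; f = 0.00991 MHz = 9910 Hz.
λ = 0.002098 m
0.002098 m × (1 ft / 0.3048 m) = 0.006882 ft

0.00688 ft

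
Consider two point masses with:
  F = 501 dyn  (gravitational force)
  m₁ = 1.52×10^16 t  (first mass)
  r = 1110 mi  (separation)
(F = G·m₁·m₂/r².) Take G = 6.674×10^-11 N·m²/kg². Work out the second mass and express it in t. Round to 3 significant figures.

Rearranging: m₂ = F·r²/(G·m₁).
F = 501 dyn = 0.005010 N; m₁ = 1.52×10^16 t = 1.520×10^19 kg; r = 1110 mi = 1.786×10^6 m; G = 6.674×10^-11 N·m²/kg².
m₂ = 15.76 kg
15.76 kg × (1 t / 1000 kg) = 0.01576 t

0.0158 t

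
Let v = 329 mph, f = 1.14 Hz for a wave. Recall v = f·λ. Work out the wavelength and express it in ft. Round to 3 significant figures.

423 ft

Rearranging: λ = v/f.
v = 329 mph = 147.1 m/s; f = 1.14 Hz.
λ = 129.0 m
129.0 m × (1 ft / 0.3048 m) = 423.3 ft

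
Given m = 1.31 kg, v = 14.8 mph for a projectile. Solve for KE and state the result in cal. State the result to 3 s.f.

KE is given directly by: KE = ½mv².
m = 1.31 kg; v = 14.8 mph = 6.616 m/s.
KE = 28.67 J  (the unit combination reduces to kg·m²/s² = J)
28.67 J × (1 cal / 4.184 J) = 6.853 cal

6.85 cal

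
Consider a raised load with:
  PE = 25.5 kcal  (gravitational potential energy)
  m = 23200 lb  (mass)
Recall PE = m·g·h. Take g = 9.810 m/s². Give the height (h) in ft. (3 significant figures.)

Rearranging PE = m·g·h for h: h = PE/(m·g).
PE = 25.5 kcal = 1.067×10^5 J; m = 23200 lb = 10523 kg; g = 9.810 m/s².
h = 1.033 m
1.033 m × (1 ft / 0.3048 m) = 3.391 ft

3.39 ft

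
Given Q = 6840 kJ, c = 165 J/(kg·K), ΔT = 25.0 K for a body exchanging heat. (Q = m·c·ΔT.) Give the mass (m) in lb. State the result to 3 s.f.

Rearranging Q = m·c·ΔT for m: m = Q/(c·ΔT).
Q = 6840 kJ = 6.840×10^6 J; c = 165 J/(kg·K); ΔT = 25.0 K.
m = 1658 kg
1658 kg × (1 lb / 0.4536 kg) = 3656 lb

3660 lb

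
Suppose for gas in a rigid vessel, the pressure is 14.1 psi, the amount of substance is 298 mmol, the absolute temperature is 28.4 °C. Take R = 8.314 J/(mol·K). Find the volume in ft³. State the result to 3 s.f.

0.271 ft³

From the ideal-gas law: V = nRT/P.
P = 14.1 psi = 97216 Pa; n = 298 mmol = 0.2980 mol; T = 28.4 °C = 301.5 K; R = 8.314 J/(mol·K).
V = 0.007685 m³
0.007685 m³ × (1 ft³ / 0.02832 m³) = 0.2714 ft³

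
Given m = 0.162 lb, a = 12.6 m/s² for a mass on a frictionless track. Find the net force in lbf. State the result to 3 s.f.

0.208 lbf

From Newton's second law: F = m·a.
m = 0.162 lb = 0.07348 kg; a = 12.6 m/s².
F = 0.9259 N  (the unit combination reduces to kg·m/s² = N)
0.9259 N × (1 lbf / 4.448 N) = 0.2081 lbf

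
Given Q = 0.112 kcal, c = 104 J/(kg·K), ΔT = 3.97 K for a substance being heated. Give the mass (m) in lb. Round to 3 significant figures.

Rearranging Q = m·c·ΔT for m: m = Q/(c·ΔT).
Q = 0.112 kcal = 468.6 J; c = 104 J/(kg·K); ΔT = 3.97 K.
m = 1.135 kg
1.135 kg × (1 lb / 0.4536 kg) = 2.502 lb

2.50 lb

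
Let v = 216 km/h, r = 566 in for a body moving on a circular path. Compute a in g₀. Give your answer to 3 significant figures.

25.5 g₀

a is given directly by: a = v²/r.
v = 216 km/h = 60.00 m/s; r = 566 in = 14.38 m.
a = 250.4 m/s²
250.4 m/s² × (1 g₀ / 9.807 m/s²) = 25.53 g₀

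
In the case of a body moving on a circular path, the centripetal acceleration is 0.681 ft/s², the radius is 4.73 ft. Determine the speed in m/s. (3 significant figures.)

Solving a = v²/r for v: v = √(a·r).
a = 0.681 ft/s² = 0.2076 m/s²; r = 4.73 ft = 1.442 m.
v = 0.5470 m/s

0.547 m/s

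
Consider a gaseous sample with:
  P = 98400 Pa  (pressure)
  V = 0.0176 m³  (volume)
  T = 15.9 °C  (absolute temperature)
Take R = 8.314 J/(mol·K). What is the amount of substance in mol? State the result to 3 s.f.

From the ideal-gas law: n = PV/(RT).
P = 98400 Pa; V = 0.0176 m³; T = 15.9 °C = 289.0 K; R = 8.314 J/(mol·K).
n = 0.7207 mol

0.721 mol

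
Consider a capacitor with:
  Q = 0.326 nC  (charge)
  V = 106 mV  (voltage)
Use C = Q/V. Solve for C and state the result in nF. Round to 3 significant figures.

C is given directly by: C = Q/V.
Q = 0.326 nC = 3.260×10^-10 C; V = 106 mV = 0.1060 V.
C = 3.075×10^-9 F
3.075×10^-9 F × (1 nF / 1.000×10^-9 F) = 3.075 nF

3.08 nF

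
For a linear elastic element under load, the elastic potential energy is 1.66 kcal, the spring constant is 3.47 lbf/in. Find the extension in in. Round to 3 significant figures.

188 in

Rearranging U = ½k·x² for x: x = √(2U/k).
U = 1.66 kcal = 6945 J; k = 3.47 lbf/in = 607.7 N/m.
x = 4.781 m
4.781 m × (1 in / 0.02540 m) = 188.2 in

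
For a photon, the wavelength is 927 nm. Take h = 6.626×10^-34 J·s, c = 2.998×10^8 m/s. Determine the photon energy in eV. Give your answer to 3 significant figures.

Directly: E = hc/λ.
λ = 927 nm = 9.270×10^-7 m; h = 6.626×10^-34 J·s; c = 2.998×10^8 m/s.
E = 2.143×10^-19 J
2.143×10^-19 J × (1 eV / 1.602×10^-19 J) = 1.337 eV

1.34 eV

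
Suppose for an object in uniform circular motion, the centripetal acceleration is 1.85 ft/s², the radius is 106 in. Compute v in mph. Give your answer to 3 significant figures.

2.76 mph

Rearranging: v = √(a·r).
a = 1.85 ft/s² = 0.5639 m/s²; r = 106 in = 2.692 m.
v = 1.232 m/s
1.232 m/s × (1 mph / 0.4470 m/s) = 2.756 mph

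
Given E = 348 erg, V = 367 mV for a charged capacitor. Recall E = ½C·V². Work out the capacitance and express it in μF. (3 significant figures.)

517 μF

Solving E = ½C·V² for C: C = 2E/V².
E = 348 erg = 3.480×10^-5 J; V = 367 mV = 0.3670 V.
C = 5.167×10^-4 F
5.167×10^-4 F × (1 μF / 1.000×10^-6 F) = 516.7 μF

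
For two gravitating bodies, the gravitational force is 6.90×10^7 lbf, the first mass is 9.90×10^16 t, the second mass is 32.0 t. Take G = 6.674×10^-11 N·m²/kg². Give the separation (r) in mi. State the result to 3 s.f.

0.516 mi

From Newton's law of gravitation: r = √(G·m₁m₂/F).
F = 6.90×10^7 lbf = 3.069×10^8 N; m₁ = 9.90×10^16 t = 9.900×10^19 kg; m₂ = 32.0 t = 32000 kg; G = 6.674×10^-11 N·m²/kg².
r = 830.0 m
830.0 m × (1 mi / 1609 m) = 0.5157 mi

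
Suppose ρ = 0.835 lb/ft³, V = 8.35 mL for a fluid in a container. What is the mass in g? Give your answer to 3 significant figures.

0.112 g

Rearranging: m = ρV.
ρ = 0.835 lb/ft³ = 13.38 kg/m³; V = 8.35 mL = 8.350×10^-6 m³.
m = 1.117×10^-4 kg
1.117×10^-4 kg × (1 g / 0.001000 kg) = 0.1117 g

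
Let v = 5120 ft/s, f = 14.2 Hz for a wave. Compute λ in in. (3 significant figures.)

4330 in

Solving v = f·λ for λ: λ = v/f.
v = 5120 ft/s = 1561 m/s; f = 14.2 Hz.
λ = 109.9 m
109.9 m × (1 in / 0.02540 m) = 4327 in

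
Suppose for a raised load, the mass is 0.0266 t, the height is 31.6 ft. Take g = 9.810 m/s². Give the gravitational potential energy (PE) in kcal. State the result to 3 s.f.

0.601 kcal

PE is given directly by: PE = mgh.
m = 0.0266 t = 26.60 kg; h = 31.6 ft = 9.632 m; g = 9.810 m/s².
PE = 2513 J
2513 J × (1 kcal / 4184 J) = 0.6007 kcal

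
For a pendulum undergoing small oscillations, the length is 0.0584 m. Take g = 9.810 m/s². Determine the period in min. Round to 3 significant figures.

Directly: T = 2π√(L/g).
L = 0.0584 m; g = 9.810 m/s².
T = 0.4848 s
0.4848 s × (1 min / 60.00 s) = 0.008080 min

0.00808 min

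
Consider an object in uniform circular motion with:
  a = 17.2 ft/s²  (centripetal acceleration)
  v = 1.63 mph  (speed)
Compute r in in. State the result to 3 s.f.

3.99 in

Rearranging a = v²/r for r: r = v²/a.
a = 17.2 ft/s² = 5.243 m/s²; v = 1.63 mph = 0.7287 m/s.
r = 0.1013 m
0.1013 m × (1 in / 0.02540 m) = 3.987 in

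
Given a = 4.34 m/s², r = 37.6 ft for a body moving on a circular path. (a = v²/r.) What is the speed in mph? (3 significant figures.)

15.8 mph

Solving a = v²/r for v: v = √(a·r).
a = 4.34 m/s²; r = 37.6 ft = 11.46 m.
v = 7.053 m/s
7.053 m/s × (1 mph / 0.4470 m/s) = 15.78 mph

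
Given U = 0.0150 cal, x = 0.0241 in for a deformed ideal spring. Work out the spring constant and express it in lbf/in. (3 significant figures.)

1910 lbf/in

Solving U = ½k·x² for k: k = 2U/x².
U = 0.0150 cal = 0.06276 J; x = 0.0241 in = 6.121×10^-4 m.
k = 3.350×10^5 N/m
3.350×10^5 N/m × (1 lbf/in / 175.1 N/m) = 1913 lbf/in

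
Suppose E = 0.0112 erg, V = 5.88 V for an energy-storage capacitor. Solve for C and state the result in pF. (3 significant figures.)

Rearranging E = ½C·V² for C: C = 2E/V².
E = 0.0112 erg = 1.120×10^-9 J; V = 5.88 V.
C = 6.479×10^-11 F
6.479×10^-11 F × (1 pF / 1.000×10^-12 F) = 64.79 pF

64.8 pF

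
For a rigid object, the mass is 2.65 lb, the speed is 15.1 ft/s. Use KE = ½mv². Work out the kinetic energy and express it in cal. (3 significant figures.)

3.04 cal

Directly: KE = ½mv².
m = 2.65 lb = 1.202 kg; v = 15.1 ft/s = 4.602 m/s.
KE = 12.73 J  (the unit combination reduces to kg·m²/s² = J)
12.73 J × (1 cal / 4.184 J) = 3.043 cal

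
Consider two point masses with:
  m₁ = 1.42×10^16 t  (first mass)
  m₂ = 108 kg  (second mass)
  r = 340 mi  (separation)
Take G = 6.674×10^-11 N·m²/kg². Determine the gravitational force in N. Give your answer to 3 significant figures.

From Newton's law of gravitation: F = Gm₁m₂/r².
m₁ = 1.42×10^16 t = 1.420×10^19 kg; m₂ = 108 kg; r = 340 mi = 5.472×10^5 m; G = 6.674×10^-11 N·m²/kg².
F = 0.3419 N

0.342 N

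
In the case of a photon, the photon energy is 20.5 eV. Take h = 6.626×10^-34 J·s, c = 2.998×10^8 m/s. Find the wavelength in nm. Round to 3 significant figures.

Rearranging: λ = hc/E.
E = 20.5 eV = 3.284×10^-18 J; h = 6.626×10^-34 J·s; c = 2.998×10^8 m/s.
λ = 6.048×10^-8 m
6.048×10^-8 m × (1 nm / 1.000×10^-9 m) = 60.48 nm

60.5 nm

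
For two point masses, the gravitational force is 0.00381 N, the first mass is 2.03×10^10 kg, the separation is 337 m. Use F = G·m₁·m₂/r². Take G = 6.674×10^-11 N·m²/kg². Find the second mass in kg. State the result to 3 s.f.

319 kg

Solving F = G·m₁·m₂/r² for m₂: m₂ = F·r²/(G·m₁).
F = 0.00381 N; m₁ = 2.03×10^10 kg; r = 337 m; G = 6.674×10^-11 N·m²/kg².
m₂ = 319.4 kg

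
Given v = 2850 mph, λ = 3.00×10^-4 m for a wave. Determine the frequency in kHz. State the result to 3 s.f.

4250 kHz

Solving v = f·λ for f: f = v/λ.
v = 2850 mph = 1274 m/s; λ = 3.00×10^-4 m.
f = 4.247×10^6 Hz
4.247×10^6 Hz × (1 kHz / 1000 Hz) = 4247 kHz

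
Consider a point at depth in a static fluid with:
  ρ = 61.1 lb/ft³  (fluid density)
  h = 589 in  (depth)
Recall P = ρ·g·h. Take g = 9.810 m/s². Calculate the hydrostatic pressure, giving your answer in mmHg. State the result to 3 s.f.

1080 mmHg

Directly: P = ρgh.
ρ = 61.1 lb/ft³ = 978.7 kg/m³; h = 589 in = 14.96 m; g = 9.810 m/s².
P = 1.436×10^5 Pa
1.436×10^5 Pa × (1 mmHg / 133.3 Pa) = 1077 mmHg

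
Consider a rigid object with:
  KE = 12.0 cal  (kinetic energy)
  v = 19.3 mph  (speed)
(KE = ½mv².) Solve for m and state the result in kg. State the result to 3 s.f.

1.35 kg

Rearranging KE = ½mv² for m: m = 2·KE/v².
KE = 12.0 cal = 50.21 J; v = 19.3 mph = 8.628 m/s.
m = 1.349 kg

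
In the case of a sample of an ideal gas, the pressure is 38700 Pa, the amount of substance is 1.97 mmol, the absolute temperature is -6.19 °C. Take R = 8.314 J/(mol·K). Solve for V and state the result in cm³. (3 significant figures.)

Solving PV = nRT for V: V = nRT/P.
P = 38700 Pa; n = 1.97 mmol = 0.001970 mol; T = -6.19 °C = 267.0 K; R = 8.314 J/(mol·K).
V = 1.130×10^-4 m³
1.130×10^-4 m³ × (1 cm³ / 1.000×10^-6 m³) = 113.0 cm³

113 cm³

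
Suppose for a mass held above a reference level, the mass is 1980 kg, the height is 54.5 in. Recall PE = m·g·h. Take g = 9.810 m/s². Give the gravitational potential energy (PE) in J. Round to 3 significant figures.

Directly: PE = mgh.
m = 1980 kg; h = 54.5 in = 1.384 m; g = 9.810 m/s².
PE = 26888 J

26900 J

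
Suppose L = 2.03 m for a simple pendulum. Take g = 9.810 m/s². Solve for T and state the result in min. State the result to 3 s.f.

T is given directly by: T = 2π√(L/g).
L = 2.03 m; g = 9.810 m/s².
T = 2.858 s
2.858 s × (1 min / 60.00 s) = 0.04764 min

0.0476 min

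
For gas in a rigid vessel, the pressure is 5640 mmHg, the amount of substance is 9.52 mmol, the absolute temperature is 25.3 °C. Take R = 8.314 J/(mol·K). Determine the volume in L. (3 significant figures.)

Solving PV = nRT for V: V = nRT/P.
P = 5640 mmHg = 7.519×10^5 Pa; n = 9.52 mmol = 0.009520 mol; T = 25.3 °C = 298.4 K; R = 8.314 J/(mol·K).
V = 3.142×10^-5 m³
3.142×10^-5 m³ × (1 L / 0.001000 m³) = 0.03142 L

0.0314 L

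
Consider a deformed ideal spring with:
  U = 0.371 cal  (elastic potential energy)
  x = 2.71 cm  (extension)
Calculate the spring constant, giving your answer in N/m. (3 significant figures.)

4230 N/m

Solving U = ½k·x² for k: k = 2U/x².
U = 0.371 cal = 1.552 J; x = 2.71 cm = 0.02710 m.
k = 4227 N/m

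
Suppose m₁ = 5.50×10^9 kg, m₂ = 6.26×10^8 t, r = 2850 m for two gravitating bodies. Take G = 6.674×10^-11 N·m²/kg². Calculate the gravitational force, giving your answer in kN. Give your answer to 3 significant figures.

From Newton's law of gravitation: F = Gm₁m₂/r².
m₁ = 5.50×10^9 kg; m₂ = 6.26×10^8 t = 6.260×10^11 kg; r = 2850 m; G = 6.674×10^-11 N·m²/kg².
F = 28290 N
28290 N × (1 kN / 1000 N) = 28.29 kN

28.3 kN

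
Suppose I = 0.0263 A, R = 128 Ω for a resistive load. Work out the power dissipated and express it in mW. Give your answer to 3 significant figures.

P is given directly by: P = I²R.
I = 0.0263 A; R = 128 Ω.
P = 0.08854 W
0.08854 W × (1 mW / 0.001000 W) = 88.54 mW

88.5 mW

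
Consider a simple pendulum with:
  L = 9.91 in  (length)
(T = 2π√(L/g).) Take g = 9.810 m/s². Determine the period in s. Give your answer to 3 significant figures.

1.01 s

T is given directly by: T = 2π√(L/g).
L = 9.91 in = 0.2517 m; g = 9.810 m/s².
T = 1.006 s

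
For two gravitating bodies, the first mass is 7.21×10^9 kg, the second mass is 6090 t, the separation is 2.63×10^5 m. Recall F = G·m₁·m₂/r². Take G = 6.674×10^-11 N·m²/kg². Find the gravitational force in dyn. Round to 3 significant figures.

4.24 dyn

Directly: F = Gm₁m₂/r².
m₁ = 7.21×10^9 kg; m₂ = 6090 t = 6.090×10^6 kg; r = 2.63×10^5 m; G = 6.674×10^-11 N·m²/kg².
F = 4.237×10^-5 N
4.237×10^-5 N × (1 dyn / 1.000×10^-5 N) = 4.237 dyn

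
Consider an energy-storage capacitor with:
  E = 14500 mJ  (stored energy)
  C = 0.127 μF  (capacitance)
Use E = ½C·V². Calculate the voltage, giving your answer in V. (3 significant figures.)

Rearranging E = ½C·V² for V: V = √(2E/C).
E = 14500 mJ = 14.50 J; C = 0.127 μF = 1.270×10^-7 F.
V = 15111 V

15100 V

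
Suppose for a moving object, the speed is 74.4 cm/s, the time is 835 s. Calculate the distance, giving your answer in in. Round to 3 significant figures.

Solving v = d/t for d: d = v·t.
v = 74.4 cm/s = 0.7440 m/s; t = 835 s.
d = 621.2 m
621.2 m × (1 in / 0.02540 m) = 24458 in

24500 in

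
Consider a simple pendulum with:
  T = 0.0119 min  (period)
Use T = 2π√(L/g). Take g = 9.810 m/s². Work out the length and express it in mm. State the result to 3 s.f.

127 mm

Rearranging: L = g·(T/2π)².
T = 0.0119 min = 0.7140 s; g = 9.810 m/s².
L = 0.1267 m
0.1267 m × (1 mm / 0.001000 m) = 126.7 mm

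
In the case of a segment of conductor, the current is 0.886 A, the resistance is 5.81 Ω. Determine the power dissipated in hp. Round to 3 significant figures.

0.00612 hp

P is given directly by: P = I²R.
I = 0.886 A; R = 5.81 Ω.
P = 4.561 W  (the unit combination reduces to kg·m²/s³ = W)
4.561 W × (1 hp / 745.7 W) = 0.006116 hp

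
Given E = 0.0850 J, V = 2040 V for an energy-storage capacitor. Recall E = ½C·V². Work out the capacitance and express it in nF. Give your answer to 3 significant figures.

Solving E = ½C·V² for C: C = 2E/V².
E = 0.0850 J; V = 2040 V.
C = 4.085×10^-8 F
4.085×10^-8 F × (1 nF / 1.000×10^-9 F) = 40.85 nF

40.8 nF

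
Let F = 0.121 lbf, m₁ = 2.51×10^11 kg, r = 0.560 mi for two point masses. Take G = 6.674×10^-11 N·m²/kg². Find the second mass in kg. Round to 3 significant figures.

Rearranging: m₂ = F·r²/(G·m₁).
F = 0.121 lbf = 0.5382 N; m₁ = 2.51×10^11 kg; r = 0.560 mi = 901.2 m; G = 6.674×10^-11 N·m²/kg².
m₂ = 26097 kg

26100 kg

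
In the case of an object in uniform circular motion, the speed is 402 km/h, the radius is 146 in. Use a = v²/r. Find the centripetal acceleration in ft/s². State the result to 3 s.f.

a is given directly by: a = v²/r.
v = 402 km/h = 111.7 m/s; r = 146 in = 3.708 m.
a = 3362 m/s²
3362 m/s² × (1 ft/s² / 0.3048 m/s²) = 11032 ft/s²

11000 ft/s²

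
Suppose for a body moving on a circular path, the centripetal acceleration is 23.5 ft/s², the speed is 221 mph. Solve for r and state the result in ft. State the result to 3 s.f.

4470 ft

Solving a = v²/r for r: r = v²/a.
a = 23.5 ft/s² = 7.163 m/s²; v = 221 mph = 98.80 m/s.
r = 1363 m
1363 m × (1 ft / 0.3048 m) = 4471 ft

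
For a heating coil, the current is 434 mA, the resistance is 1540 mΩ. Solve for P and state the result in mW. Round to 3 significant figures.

290 mW

P is given directly by: P = I²R.
I = 434 mA = 0.4340 A; R = 1540 mΩ = 1.540 Ω.
P = 0.2901 W
0.2901 W × (1 mW / 0.001000 W) = 290.1 mW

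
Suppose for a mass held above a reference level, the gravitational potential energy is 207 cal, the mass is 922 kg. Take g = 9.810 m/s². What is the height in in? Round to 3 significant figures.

Rearranging PE = m·g·h for h: h = PE/(m·g).
PE = 207 cal = 866.1 J; m = 922 kg; g = 9.810 m/s².
h = 0.09576 m
0.09576 m × (1 in / 0.02540 m) = 3.770 in

3.77 in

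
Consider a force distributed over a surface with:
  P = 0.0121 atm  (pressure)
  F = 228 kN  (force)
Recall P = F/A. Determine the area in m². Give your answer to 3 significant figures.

186 m²

Rearranging P = F/A for A: A = F/P.
P = 0.0121 atm = 1226 Pa; F = 228 kN = 2.280×10^5 N.
A = 186.0 m²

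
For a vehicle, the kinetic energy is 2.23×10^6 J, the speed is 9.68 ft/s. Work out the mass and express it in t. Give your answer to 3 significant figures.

Rearranging KE = ½mv² for m: m = 2·KE/v².
KE = 2.23×10^6 J; v = 9.68 ft/s = 2.950 m/s.
m = 5.123×10^5 kg
5.123×10^5 kg × (1 t / 1000 kg) = 512.3 t

512 t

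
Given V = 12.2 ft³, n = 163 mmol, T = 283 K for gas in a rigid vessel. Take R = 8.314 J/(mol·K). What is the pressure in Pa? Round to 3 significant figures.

From the ideal-gas law: P = nRT/V.
V = 12.2 ft³ = 0.3455 m³; n = 163 mmol = 0.1630 mol; T = 283 K; R = 8.314 J/(mol·K).
P = 1110 Pa

1110 Pa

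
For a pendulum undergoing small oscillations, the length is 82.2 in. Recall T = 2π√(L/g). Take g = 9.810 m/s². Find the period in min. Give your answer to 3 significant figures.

0.0483 min

T is given directly by: T = 2π√(L/g).
L = 82.2 in = 2.088 m; g = 9.810 m/s².
T = 2.899 s
2.899 s × (1 min / 60.00 s) = 0.04831 min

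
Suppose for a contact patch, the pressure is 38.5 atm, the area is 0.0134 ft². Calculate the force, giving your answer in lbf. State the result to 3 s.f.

Solving P = F/A for F: F = P·A.
P = 38.5 atm = 3.901×10^6 Pa; A = 0.0134 ft² = 0.001245 m².
F = 4856 N  (the unit combination reduces to kg·m/s² = N)
4856 N × (1 lbf / 4.448 N) = 1092 lbf

1090 lbf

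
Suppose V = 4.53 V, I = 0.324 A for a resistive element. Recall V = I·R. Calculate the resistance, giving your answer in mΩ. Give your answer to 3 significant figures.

14000 mΩ

Rearranging: R = V/I.
V = 4.53 V; I = 0.324 A.
R = 13.98 Ω
13.98 Ω × (1 mΩ / 0.001000 Ω) = 13981 mΩ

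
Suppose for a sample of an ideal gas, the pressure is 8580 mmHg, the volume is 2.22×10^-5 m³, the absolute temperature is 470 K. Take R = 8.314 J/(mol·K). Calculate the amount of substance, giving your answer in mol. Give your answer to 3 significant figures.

0.00650 mol

From the ideal-gas law: n = PV/(RT).
P = 8580 mmHg = 1.144×10^6 Pa; V = 2.22×10^-5 m³; T = 470 K; R = 8.314 J/(mol·K).
n = 0.006499 mol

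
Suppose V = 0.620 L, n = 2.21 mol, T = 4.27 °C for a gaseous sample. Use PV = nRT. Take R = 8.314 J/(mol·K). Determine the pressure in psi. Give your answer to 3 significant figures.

Directly: P = nRT/V.
V = 0.620 L = 6.200×10^-4 m³; n = 2.21 mol; T = 4.27 °C = 277.4 K; R = 8.314 J/(mol·K).
P = 8.221×10^6 Pa
8.221×10^6 Pa × (1 psi / 6895 Pa) = 1192 psi

1190 psi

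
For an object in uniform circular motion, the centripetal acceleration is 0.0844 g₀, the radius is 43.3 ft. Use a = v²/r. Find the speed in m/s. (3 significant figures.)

3.31 m/s

Solving a = v²/r for v: v = √(a·r).
a = 0.0844 g₀ = 0.8277 m/s²; r = 43.3 ft = 13.20 m.
v = 3.305 m/s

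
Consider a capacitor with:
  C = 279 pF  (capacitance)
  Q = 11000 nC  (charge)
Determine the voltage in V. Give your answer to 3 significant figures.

39400 V

Solving C = Q/V for V: V = Q/C.
C = 279 pF = 2.790×10^-10 F; Q = 11000 nC = 1.100×10^-5 C.
V = 39427 V  (the unit combination reduces to kg·m²/(A·s³) = V)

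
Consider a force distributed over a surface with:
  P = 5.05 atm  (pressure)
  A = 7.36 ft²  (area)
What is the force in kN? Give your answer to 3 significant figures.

Rearranging: F = P·A.
P = 5.05 atm = 5.117×10^5 Pa; A = 7.36 ft² = 0.6838 m².
F = 3.499×10^5 N
3.499×10^5 N × (1 kN / 1000 N) = 349.9 kN

350 kN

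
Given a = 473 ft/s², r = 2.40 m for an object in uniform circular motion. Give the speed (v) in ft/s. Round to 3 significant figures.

Rearranging: v = √(a·r).
a = 473 ft/s² = 144.2 m/s²; r = 2.40 m.
v = 18.60 m/s
18.60 m/s × (1 ft/s / 0.3048 m/s) = 61.03 ft/s

61.0 ft/s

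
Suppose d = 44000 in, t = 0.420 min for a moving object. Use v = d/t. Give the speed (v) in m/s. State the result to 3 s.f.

v is given directly by: v = d/t.
d = 44000 in = 1118 m; t = 0.420 min = 25.20 s.
v = 44.35 m/s

44.3 m/s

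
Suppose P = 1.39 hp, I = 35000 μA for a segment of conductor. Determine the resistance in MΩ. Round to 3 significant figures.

0.846 MΩ

Rearranging P = I²R for R: R = P/I².
P = 1.39 hp = 1037 W; I = 35000 μA = 0.03500 A.
R = 8.461×10^5 Ω
8.461×10^5 Ω × (1 MΩ / 1.000×10^6 Ω) = 0.8461 MΩ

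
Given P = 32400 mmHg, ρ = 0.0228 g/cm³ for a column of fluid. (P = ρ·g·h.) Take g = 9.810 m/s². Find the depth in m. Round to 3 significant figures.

Rearranging P = ρ·g·h for h: h = P/(ρ·g).
P = 32400 mmHg = 4.320×10^6 Pa; ρ = 0.0228 g/cm³ = 22.80 kg/m³; g = 9.810 m/s².
h = 19313 m

19300 m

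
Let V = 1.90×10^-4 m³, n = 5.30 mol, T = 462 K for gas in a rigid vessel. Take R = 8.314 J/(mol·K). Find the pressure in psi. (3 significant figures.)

15500 psi

From the ideal-gas law: P = nRT/V.
V = 1.90×10^-4 m³; n = 5.30 mol; T = 462 K; R = 8.314 J/(mol·K).
P = 1.071×10^8 Pa  (the unit combination reduces to kg/(m·s²) = Pa)
1.071×10^8 Pa × (1 psi / 6895 Pa) = 15540 psi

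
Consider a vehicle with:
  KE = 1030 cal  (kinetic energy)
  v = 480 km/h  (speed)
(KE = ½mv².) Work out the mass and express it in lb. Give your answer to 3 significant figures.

1.07 lb

Solving KE = ½mv² for m: m = 2·KE/v².
KE = 1030 cal = 4310 J; v = 480 km/h = 133.3 m/s.
m = 0.4848 kg
0.4848 kg × (1 lb / 0.4536 kg) = 1.069 lb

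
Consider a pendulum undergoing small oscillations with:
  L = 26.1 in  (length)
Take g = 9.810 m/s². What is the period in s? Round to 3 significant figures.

Directly: T = 2π√(L/g).
L = 26.1 in = 0.6629 m; g = 9.810 m/s².
T = 1.633 s

1.63 s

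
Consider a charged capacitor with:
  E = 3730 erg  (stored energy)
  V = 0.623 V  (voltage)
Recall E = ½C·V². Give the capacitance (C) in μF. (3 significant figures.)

1920 μF

Solving E = ½C·V² for C: C = 2E/V².
E = 3730 erg = 3.730×10^-4 J; V = 0.623 V.
C = 0.001922 F
0.001922 F × (1 μF / 1.000×10^-6 F) = 1922 μF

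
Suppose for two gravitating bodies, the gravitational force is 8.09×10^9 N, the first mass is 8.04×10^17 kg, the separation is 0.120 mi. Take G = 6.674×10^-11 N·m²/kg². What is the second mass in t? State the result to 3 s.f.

5620 t

From Newton's law of gravitation: m₂ = F·r²/(G·m₁).
F = 8.09×10^9 N; m₁ = 8.04×10^17 kg; r = 0.120 mi = 193.1 m; G = 6.674×10^-11 N·m²/kg².
m₂ = 5.623×10^6 kg
5.623×10^6 kg × (1 t / 1000 kg) = 5623 t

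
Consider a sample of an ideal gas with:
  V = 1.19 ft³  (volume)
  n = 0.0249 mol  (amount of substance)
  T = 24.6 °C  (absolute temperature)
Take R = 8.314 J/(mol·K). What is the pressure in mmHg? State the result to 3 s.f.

P is given directly by: P = nRT/V.
V = 1.19 ft³ = 0.03370 m³; n = 0.0249 mol; T = 24.6 °C = 297.8 K; R = 8.314 J/(mol·K).
P = 1829 Pa
1829 Pa × (1 mmHg / 133.3 Pa) = 13.72 mmHg

13.7 mmHg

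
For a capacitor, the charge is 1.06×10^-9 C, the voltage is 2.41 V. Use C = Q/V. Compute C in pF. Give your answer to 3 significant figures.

440 pF

Directly: C = Q/V.
Q = 1.06×10^-9 C; V = 2.41 V.
C = 4.398×10^-10 F
4.398×10^-10 F × (1 pF / 1.000×10^-12 F) = 439.8 pF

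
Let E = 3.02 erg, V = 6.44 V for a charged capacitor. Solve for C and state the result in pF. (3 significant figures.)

Solving E = ½C·V² for C: C = 2E/V².
E = 3.02 erg = 3.020×10^-7 J; V = 6.44 V.
C = 1.456×10^-8 F
1.456×10^-8 F × (1 pF / 1.000×10^-12 F) = 14563 pF

14600 pF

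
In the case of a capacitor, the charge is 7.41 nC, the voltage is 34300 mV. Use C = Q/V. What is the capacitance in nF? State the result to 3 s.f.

0.216 nF

Directly: C = Q/V.
Q = 7.41 nC = 7.410×10^-9 C; V = 34300 mV = 34.30 V.
C = 2.160×10^-10 F
2.160×10^-10 F × (1 nF / 1.000×10^-9 F) = 0.2160 nF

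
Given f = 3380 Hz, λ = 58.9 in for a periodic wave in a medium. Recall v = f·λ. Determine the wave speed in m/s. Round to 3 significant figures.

v is given directly by: v = fλ.
f = 3380 Hz; λ = 58.9 in = 1.496 m.
v = 5057 m/s

5060 m/s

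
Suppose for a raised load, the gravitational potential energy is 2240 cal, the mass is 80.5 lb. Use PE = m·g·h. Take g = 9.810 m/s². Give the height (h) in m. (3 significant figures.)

Rearranging: h = PE/(m·g).
PE = 2240 cal = 9372 J; m = 80.5 lb = 36.51 kg; g = 9.810 m/s².
h = 26.16 m

26.2 m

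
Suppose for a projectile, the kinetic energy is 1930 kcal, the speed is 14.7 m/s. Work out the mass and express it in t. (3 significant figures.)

74.7 t

Solving KE = ½mv² for m: m = 2·KE/v².
KE = 1930 kcal = 8.075×10^6 J; v = 14.7 m/s.
m = 74738 kg
74738 kg × (1 t / 1000 kg) = 74.74 t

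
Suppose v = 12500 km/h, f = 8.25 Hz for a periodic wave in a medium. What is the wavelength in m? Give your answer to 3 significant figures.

Rearranging v = f·λ for λ: λ = v/f.
v = 12500 km/h = 3472 m/s; f = 8.25 Hz.
λ = 420.9 m

421 m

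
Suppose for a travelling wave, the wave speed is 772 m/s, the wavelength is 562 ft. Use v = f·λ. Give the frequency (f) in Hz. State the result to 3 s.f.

4.51 Hz

Rearranging v = f·λ for f: f = v/λ.
v = 772 m/s; λ = 562 ft = 171.3 m.
f = 4.507 Hz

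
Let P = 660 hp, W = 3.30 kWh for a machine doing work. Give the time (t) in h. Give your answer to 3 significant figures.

0.00671 h

Rearranging: t = W/P.
P = 660 hp = 4.922×10^5 W; W = 3.30 kWh = 1.188×10^7 J.
t = 24.14 s
24.14 s × (1 h / 3600 s) = 0.006705 h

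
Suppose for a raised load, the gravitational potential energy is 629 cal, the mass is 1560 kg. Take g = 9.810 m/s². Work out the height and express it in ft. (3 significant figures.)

0.564 ft

Rearranging: h = PE/(m·g).
PE = 629 cal = 2632 J; m = 1560 kg; g = 9.810 m/s².
h = 0.1720 m
0.1720 m × (1 ft / 0.3048 m) = 0.5642 ft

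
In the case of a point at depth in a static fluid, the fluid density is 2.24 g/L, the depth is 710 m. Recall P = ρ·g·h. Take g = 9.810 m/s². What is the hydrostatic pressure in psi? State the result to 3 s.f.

2.26 psi

P is given directly by: P = ρgh.
ρ = 2.24 g/L = 2.240 kg/m³; h = 710 m; g = 9.810 m/s².
P = 15602 Pa
15602 Pa × (1 psi / 6895 Pa) = 2.263 psi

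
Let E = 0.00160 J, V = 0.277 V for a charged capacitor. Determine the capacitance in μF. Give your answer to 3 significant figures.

41700 μF

Rearranging E = ½C·V² for C: C = 2E/V².
E = 0.00160 J; V = 0.277 V.
C = 0.04171 F
0.04171 F × (1 μF / 1.000×10^-6 F) = 41705 μF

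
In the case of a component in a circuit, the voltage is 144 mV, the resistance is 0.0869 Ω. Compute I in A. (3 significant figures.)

1.66 A

From Ohm's law: I = V/R.
V = 144 mV = 0.1440 V; R = 0.0869 Ω.
I = 1.657 A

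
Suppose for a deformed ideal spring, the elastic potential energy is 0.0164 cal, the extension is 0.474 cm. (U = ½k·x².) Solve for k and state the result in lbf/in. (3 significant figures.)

34.9 lbf/in

Rearranging U = ½k·x² for k: k = 2U/x².
U = 0.0164 cal = 0.06862 J; x = 0.474 cm = 0.004740 m.
k = 6108 N/m
6108 N/m × (1 lbf/in / 175.1 N/m) = 34.88 lbf/in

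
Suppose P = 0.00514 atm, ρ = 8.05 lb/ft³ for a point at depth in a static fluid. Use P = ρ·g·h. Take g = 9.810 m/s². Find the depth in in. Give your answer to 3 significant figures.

Solving P = ρ·g·h for h: h = P/(ρ·g).
P = 0.00514 atm = 520.8 Pa; ρ = 8.05 lb/ft³ = 128.9 kg/m³; g = 9.810 m/s².
h = 0.4117 m
0.4117 m × (1 in / 0.02540 m) = 16.21 in

16.2 in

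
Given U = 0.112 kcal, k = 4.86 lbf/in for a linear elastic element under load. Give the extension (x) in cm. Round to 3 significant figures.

Rearranging: x = √(2U/k).
U = 0.112 kcal = 468.6 J; k = 4.86 lbf/in = 851.1 N/m.
x = 1.049 m
1.049 m × (1 cm / 0.01000 m) = 104.9 cm

105 cm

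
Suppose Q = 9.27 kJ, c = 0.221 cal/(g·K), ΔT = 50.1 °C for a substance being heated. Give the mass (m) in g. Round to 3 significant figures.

Solving Q = m·c·ΔT for m: m = Q/(c·ΔT).
Q = 9.27 kJ = 9270 J; c = 0.221 cal/(g·K) = 924.7 J/(kg·K); ΔT = 50.1 °C = 50.10 K.
m = 0.2001 kg
0.2001 kg × (1 g / 0.001000 kg) = 200.1 g

200 g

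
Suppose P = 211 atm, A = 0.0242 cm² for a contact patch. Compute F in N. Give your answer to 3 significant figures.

Rearranging: F = P·A.
P = 211 atm = 2.138×10^7 Pa; A = 0.0242 cm² = 2.420×10^-6 m².
F = 51.74 N  (the unit combination reduces to kg·m/s² = N)

51.7 N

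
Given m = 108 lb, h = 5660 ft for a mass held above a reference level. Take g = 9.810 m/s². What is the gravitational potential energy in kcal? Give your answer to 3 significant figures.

198 kcal

PE is given directly by: PE = mgh.
m = 108 lb = 48.99 kg; h = 5660 ft = 1725 m; g = 9.810 m/s².
PE = 8.291×10^5 J
8.291×10^5 J × (1 kcal / 4184 J) = 198.2 kcal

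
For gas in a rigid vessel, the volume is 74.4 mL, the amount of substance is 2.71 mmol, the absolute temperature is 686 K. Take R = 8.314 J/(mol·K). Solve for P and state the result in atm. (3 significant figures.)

From the ideal-gas law: P = nRT/V.
V = 74.4 mL = 7.440×10^-5 m³; n = 2.71 mmol = 0.002710 mol; T = 686 K; R = 8.314 J/(mol·K).
P = 2.077×10^5 Pa
2.077×10^5 Pa × (1 atm / 1.013×10^5 Pa) = 2.050 atm

2.05 atm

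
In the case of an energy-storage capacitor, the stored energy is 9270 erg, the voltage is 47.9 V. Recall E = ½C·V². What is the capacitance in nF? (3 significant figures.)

808 nF

Solving E = ½C·V² for C: C = 2E/V².
E = 9270 erg = 9.270×10^-4 J; V = 47.9 V.
C = 8.081×10^-7 F
8.081×10^-7 F × (1 nF / 1.000×10^-9 F) = 808.1 nF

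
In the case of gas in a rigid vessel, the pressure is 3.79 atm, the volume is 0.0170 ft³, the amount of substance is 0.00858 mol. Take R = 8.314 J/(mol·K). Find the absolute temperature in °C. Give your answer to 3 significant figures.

Solving PV = nRT for T: T = PV/(nR).
P = 3.79 atm = 3.840×10^5 Pa; V = 0.0170 ft³ = 4.814×10^-4 m³; n = 0.00858 mol; R = 8.314 J/(mol·K).
T = 2592 K
2592 K − 273.15 = 2318 °C

2320 °C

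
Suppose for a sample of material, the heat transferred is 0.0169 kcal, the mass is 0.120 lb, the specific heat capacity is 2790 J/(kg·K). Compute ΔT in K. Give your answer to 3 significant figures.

0.466 K

Rearranging Q = m·c·ΔT for ΔT: ΔT = Q/(m·c).
Q = 0.0169 kcal = 70.71 J; m = 0.120 lb = 0.05443 kg; c = 2790 J/(kg·K).
ΔT = 0.4656 K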